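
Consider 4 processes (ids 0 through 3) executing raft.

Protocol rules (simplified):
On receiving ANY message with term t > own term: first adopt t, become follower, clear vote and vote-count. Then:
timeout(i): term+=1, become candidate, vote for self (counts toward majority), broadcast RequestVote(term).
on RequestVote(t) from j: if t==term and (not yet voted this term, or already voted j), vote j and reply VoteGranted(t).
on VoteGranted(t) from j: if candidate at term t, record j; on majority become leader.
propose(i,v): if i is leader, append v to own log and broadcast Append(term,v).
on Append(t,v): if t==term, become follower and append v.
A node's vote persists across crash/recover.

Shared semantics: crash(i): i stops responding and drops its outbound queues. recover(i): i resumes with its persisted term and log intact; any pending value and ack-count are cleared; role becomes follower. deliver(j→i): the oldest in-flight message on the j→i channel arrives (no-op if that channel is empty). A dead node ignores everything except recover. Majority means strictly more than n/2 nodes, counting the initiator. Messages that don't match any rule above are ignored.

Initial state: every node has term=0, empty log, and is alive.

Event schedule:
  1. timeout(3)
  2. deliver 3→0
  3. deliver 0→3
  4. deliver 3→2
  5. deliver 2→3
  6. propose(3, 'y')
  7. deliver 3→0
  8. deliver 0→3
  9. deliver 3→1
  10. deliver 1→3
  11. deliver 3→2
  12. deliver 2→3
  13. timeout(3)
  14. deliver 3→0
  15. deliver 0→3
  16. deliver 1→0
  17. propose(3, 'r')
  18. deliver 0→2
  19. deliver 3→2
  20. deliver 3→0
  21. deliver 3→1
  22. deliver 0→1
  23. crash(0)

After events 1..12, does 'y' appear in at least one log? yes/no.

after 1 — timeout(3): n3:cand/t1/[-]
after 2 — deliver 3→0: n0:foll/t1/[-]
after 3 — deliver 0→3: ·
after 4 — deliver 3→2: n2:foll/t1/[-]
after 5 — deliver 2→3: n3:lead/t1/[-]
after 6 — propose(3,'y'): n3:lead/t1/[y]
after 7 — deliver 3→0: n0:foll/t1/[y]
after 8 — deliver 0→3: ·
after 9 — deliver 3→1: n1:foll/t1/[-]
after 10 — deliver 1→3: ·
after 11 — deliver 3→2: n2:foll/t1/[y]
after 12 — deliver 2→3: ·

yes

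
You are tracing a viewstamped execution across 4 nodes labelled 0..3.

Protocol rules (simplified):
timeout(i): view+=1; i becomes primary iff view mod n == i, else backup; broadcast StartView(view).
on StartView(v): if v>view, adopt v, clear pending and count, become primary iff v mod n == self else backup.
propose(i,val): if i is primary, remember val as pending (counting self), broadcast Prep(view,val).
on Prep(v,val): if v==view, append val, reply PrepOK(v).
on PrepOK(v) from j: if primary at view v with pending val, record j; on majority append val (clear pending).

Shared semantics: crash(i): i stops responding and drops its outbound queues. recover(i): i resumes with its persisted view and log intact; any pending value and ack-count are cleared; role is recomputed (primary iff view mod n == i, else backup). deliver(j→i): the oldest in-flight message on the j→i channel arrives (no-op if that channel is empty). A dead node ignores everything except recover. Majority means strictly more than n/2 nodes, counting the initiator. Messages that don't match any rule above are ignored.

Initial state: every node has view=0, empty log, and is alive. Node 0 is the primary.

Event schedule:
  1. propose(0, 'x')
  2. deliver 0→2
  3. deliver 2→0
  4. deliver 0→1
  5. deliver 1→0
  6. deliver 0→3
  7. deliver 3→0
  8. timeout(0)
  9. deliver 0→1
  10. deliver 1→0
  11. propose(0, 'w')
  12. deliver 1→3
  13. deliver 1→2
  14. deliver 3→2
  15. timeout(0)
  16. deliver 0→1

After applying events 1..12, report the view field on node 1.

1

1. propose(0,'x'):  nop
2. deliver 0→2:  <2:back v0 x>
3. deliver 2→0:  nop
4. deliver 0→1:  <1:back v0 x>
5. deliver 1→0:  <0:prim v0 x>
6. deliver 0→3:  <3:back v0 x>
7. deliver 3→0:  nop
8. timeout(0):  <0:back v1 x>
9. deliver 0→1:  <1:prim v1 x>
10. deliver 1→0:  nop
11. propose(0,'w'):  nop
12. deliver 1→3:  nop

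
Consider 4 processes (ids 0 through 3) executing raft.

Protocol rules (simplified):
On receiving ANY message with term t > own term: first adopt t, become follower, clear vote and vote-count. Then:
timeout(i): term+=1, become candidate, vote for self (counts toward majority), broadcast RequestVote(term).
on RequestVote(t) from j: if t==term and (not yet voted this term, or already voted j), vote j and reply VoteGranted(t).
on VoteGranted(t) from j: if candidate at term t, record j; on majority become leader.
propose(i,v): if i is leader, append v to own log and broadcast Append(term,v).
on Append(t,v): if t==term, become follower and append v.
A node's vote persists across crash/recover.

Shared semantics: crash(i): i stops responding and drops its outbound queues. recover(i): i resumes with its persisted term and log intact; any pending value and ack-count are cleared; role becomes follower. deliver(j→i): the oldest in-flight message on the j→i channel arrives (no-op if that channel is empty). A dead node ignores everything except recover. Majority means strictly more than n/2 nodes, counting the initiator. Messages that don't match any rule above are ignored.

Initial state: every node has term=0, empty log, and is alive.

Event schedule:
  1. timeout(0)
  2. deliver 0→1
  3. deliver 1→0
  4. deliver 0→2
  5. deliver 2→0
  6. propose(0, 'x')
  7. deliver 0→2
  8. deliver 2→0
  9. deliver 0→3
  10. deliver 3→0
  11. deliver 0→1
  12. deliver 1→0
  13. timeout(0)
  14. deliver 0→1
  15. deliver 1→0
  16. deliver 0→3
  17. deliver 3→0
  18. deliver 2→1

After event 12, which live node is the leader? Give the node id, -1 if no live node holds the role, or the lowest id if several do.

0

[1] timeout(0) → N0(cand t1 [-])
[2] deliver 0→1 → N1(foll t1 [-])
[3] deliver 1→0 → ∅
[4] deliver 0→2 → N2(foll t1 [-])
[5] deliver 2→0 → N0(lead t1 [-])
[6] propose(0,'x') → N0(lead t1 [x])
[7] deliver 0→2 → N2(foll t1 [x])
[8] deliver 2→0 → ∅
[9] deliver 0→3 → N3(foll t1 [-])
[10] deliver 3→0 → ∅
[11] deliver 0→1 → N1(foll t1 [x])
[12] deliver 1→0 → ∅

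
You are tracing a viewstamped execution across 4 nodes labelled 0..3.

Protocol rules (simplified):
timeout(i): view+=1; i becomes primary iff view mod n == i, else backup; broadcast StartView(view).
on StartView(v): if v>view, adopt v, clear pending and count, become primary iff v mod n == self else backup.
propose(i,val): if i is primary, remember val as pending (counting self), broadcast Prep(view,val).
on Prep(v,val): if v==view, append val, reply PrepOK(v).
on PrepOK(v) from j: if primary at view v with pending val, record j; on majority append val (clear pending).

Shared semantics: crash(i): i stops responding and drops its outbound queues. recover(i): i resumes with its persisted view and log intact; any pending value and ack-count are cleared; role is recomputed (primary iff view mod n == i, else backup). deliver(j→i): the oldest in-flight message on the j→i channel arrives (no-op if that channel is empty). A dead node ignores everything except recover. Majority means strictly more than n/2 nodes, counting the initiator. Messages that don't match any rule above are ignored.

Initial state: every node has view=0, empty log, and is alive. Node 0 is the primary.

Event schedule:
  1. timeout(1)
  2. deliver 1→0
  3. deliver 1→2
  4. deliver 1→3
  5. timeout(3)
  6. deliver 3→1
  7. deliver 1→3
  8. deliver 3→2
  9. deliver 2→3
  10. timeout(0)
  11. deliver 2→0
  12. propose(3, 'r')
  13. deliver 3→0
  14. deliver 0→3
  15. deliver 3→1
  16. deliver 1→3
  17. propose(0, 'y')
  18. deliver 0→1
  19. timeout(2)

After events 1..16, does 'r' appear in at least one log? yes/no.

e1 timeout(1): 1[prim,v=1,-]
e2 deliver 1→0: 0[back,v=1,-]
e3 deliver 1→2: 2[back,v=1,-]
e4 deliver 1→3: 3[back,v=1,-]
e5 timeout(3): 3[back,v=2,-]
e6 deliver 3→1: 1[back,v=2,-]
e7 deliver 1→3: ·
e8 deliver 3→2: 2[prim,v=2,-]
e9 deliver 2→3: ·
e10 timeout(0): 0[back,v=2,-]
e11 deliver 2→0: ·
e12 propose(3,'r'): ·
e13 deliver 3→0: ·
e14 deliver 0→3: ·
e15 deliver 3→1: ·
e16 deliver 1→3: ·

no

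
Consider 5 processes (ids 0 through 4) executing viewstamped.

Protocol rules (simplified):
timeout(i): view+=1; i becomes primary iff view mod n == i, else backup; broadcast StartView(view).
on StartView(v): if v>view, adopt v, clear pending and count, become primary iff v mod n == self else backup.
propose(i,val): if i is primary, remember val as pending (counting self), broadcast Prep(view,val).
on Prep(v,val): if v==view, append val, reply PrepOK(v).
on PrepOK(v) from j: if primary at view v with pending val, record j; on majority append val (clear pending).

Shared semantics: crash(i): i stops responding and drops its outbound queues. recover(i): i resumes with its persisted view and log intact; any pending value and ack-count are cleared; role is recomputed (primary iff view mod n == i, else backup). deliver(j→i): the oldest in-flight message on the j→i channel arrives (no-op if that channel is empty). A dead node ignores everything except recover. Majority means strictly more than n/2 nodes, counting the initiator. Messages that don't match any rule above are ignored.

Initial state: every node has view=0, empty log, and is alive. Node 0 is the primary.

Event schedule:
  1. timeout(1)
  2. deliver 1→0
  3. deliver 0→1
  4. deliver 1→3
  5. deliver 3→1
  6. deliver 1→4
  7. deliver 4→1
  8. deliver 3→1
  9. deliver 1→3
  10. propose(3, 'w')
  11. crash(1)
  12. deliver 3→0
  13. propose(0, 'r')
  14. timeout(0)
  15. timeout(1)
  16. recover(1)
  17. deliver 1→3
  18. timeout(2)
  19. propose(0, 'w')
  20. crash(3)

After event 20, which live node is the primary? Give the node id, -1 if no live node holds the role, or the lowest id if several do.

1

after 1 — timeout(1): n1:prim/v1/[-]
after 2 — deliver 1→0: n0:back/v1/[-]
after 3 — deliver 0→1: ·
after 4 — deliver 1→3: n3:back/v1/[-]
after 5 — deliver 3→1: ·
after 6 — deliver 1→4: n4:back/v1/[-]
after 7 — deliver 4→1: ·
after 8 — deliver 3→1: ·
after 9 — deliver 1→3: ·
after 10 — propose(3,'w'): ·
after 11 — crash(1): n1:✗prim/v1/[-]
after 12 — deliver 3→0: ·
after 13 — propose(0,'r'): ·
after 14 — timeout(0): n0:back/v2/[-]
after 15 — timeout(1): ·
after 16 — recover(1): n1:prim/v1/[-]
after 17 — deliver 1→3: ·
after 18 — timeout(2): n2:back/v1/[-]
after 19 — propose(0,'w'): ·
after 20 — crash(3): n3:✗back/v1/[-]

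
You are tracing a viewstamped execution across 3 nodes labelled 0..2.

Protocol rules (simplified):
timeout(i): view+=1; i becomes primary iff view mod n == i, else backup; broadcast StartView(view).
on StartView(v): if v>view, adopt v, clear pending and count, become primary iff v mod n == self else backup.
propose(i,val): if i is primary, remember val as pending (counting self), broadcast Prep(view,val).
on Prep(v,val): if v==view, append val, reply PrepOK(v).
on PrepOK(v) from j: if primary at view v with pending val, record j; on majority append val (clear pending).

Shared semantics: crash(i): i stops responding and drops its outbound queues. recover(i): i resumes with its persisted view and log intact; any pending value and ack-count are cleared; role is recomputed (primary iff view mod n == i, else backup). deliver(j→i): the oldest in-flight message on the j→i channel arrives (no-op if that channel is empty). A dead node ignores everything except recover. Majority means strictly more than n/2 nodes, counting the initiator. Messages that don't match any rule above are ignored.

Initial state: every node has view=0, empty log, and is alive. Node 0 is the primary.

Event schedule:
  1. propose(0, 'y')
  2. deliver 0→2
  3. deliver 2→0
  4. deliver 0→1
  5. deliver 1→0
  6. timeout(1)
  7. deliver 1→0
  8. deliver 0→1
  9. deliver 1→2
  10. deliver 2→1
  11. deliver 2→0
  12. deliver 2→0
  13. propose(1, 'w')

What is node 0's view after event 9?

after 1 — propose(0,'y'): ·
after 2 — deliver 0→2: n2:back/v0/[y]
after 3 — deliver 2→0: n0:prim/v0/[y]
after 4 — deliver 0→1: n1:back/v0/[y]
after 5 — deliver 1→0: ·
after 6 — timeout(1): n1:prim/v1/[y]
after 7 — deliver 1→0: n0:back/v1/[y]
after 8 — deliver 0→1: ·
after 9 — deliver 1→2: n2:back/v1/[y]

1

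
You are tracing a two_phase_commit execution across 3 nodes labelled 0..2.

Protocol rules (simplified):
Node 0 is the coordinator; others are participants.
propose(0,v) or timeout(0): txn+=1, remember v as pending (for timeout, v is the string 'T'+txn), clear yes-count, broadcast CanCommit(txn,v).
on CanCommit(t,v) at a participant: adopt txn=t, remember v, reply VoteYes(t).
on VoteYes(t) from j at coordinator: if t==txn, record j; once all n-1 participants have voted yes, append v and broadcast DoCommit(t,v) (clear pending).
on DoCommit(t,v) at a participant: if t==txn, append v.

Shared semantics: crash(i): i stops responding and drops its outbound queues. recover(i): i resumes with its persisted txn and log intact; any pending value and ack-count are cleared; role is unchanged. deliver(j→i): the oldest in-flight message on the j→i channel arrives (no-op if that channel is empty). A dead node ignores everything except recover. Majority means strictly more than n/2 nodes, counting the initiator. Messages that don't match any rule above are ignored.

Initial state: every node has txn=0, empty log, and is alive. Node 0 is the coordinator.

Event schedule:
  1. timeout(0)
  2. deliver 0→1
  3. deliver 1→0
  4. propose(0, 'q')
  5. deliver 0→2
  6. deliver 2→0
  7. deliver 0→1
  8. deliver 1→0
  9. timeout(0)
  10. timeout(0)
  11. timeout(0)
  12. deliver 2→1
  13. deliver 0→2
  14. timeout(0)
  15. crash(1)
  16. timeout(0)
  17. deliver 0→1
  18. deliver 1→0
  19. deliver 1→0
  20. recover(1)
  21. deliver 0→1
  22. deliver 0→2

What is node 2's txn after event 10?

step 1 timeout(0): 0={coor,t=1,log=-}
step 2 deliver 0→1: 1={part,t=1,log=-}
step 3 deliver 1→0: —
step 4 propose(0,'q'): 0={coor,t=2,log=-}
step 5 deliver 0→2: 2={part,t=1,log=-}
step 6 deliver 2→0: —
step 7 deliver 0→1: 1={part,t=2,log=-}
step 8 deliver 1→0: —
step 9 timeout(0): 0={coor,t=3,log=-}
step 10 timeout(0): 0={coor,t=4,log=-}

1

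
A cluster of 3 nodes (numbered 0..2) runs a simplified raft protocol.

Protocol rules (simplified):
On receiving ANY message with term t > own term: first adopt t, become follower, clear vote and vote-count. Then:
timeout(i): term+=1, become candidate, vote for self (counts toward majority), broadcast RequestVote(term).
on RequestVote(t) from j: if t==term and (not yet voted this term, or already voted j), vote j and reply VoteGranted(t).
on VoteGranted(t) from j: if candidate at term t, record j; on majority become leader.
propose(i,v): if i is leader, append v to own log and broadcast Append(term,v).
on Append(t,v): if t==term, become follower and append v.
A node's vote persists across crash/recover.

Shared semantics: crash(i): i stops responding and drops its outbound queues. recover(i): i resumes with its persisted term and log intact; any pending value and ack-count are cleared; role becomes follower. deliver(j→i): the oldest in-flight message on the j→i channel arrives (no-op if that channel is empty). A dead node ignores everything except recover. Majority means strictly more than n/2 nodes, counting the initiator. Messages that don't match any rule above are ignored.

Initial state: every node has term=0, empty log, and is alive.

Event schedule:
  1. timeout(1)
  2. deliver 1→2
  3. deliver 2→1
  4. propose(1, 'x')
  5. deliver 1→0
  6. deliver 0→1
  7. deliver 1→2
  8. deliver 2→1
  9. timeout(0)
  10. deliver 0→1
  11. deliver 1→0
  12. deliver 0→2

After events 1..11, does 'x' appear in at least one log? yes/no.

yes

e1 timeout(1): 1[cand,t=1,-]
e2 deliver 1→2: 2[foll,t=1,-]
e3 deliver 2→1: 1[lead,t=1,-]
e4 propose(1,'x'): 1[lead,t=1,x]
e5 deliver 1→0: 0[foll,t=1,-]
e6 deliver 0→1: ·
e7 deliver 1→2: 2[foll,t=1,x]
e8 deliver 2→1: ·
e9 timeout(0): 0[cand,t=2,-]
e10 deliver 0→1: 1[foll,t=2,x]
e11 deliver 1→0: ·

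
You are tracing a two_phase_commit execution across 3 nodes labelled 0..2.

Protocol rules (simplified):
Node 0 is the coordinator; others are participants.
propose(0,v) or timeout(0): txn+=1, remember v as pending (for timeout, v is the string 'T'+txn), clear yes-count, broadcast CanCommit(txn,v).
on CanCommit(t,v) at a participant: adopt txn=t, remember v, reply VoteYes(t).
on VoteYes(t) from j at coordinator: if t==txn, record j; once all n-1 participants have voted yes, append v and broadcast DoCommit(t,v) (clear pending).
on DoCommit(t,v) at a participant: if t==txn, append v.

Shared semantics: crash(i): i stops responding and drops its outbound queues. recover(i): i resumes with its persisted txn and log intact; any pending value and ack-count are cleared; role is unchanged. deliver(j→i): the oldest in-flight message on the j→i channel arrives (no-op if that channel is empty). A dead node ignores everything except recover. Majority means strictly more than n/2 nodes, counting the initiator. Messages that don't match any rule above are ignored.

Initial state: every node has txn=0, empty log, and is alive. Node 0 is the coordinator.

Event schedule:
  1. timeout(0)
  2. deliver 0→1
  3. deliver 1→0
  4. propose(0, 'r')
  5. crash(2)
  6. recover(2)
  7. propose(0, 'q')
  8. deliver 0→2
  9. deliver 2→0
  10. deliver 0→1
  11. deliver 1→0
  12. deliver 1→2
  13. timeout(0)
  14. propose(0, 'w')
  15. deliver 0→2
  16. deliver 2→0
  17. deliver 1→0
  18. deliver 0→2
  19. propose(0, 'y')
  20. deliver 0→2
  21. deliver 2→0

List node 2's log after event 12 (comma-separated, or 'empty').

step 1 timeout(0): 0={coor,t=1,log=-}
step 2 deliver 0→1: 1={part,t=1,log=-}
step 3 deliver 1→0: —
step 4 propose(0,'r'): 0={coor,t=2,log=-}
step 5 crash(2): 2={✗part,t=0,log=-}
step 6 recover(2): 2={part,t=0,log=-}
step 7 propose(0,'q'): 0={coor,t=3,log=-}
step 8 deliver 0→2: 2={part,t=1,log=-}
step 9 deliver 2→0: —
step 10 deliver 0→1: 1={part,t=2,log=-}
step 11 deliver 1→0: —
step 12 deliver 1→2: —

empty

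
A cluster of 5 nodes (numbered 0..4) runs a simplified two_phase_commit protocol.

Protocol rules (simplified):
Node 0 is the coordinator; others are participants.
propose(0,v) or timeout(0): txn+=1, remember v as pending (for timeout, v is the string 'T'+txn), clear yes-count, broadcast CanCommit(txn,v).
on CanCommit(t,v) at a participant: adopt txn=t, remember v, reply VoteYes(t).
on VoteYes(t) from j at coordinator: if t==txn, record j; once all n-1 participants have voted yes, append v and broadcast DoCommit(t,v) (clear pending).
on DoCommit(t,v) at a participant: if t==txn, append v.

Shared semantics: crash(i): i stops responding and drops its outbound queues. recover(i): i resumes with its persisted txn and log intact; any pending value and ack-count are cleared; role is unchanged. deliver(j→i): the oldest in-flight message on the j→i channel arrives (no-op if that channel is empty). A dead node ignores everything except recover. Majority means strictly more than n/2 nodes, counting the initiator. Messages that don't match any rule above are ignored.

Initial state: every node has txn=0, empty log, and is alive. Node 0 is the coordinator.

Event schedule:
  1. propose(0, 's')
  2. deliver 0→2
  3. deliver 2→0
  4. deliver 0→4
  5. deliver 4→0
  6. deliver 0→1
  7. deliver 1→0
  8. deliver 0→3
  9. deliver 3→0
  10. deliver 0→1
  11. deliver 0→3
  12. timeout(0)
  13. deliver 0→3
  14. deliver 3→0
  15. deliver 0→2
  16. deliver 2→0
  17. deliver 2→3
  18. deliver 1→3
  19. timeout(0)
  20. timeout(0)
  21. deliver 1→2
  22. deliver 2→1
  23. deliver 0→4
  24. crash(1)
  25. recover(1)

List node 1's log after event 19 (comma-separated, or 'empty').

s

1. propose(0,'s'):  <0:coor t1 ->
2. deliver 0→2:  <2:part t1 ->
3. deliver 2→0:  nop
4. deliver 0→4:  <4:part t1 ->
5. deliver 4→0:  nop
6. deliver 0→1:  <1:part t1 ->
7. deliver 1→0:  nop
8. deliver 0→3:  <3:part t1 ->
9. deliver 3→0:  <0:coor t1 s>
10. deliver 0→1:  <1:part t1 s>
11. deliver 0→3:  <3:part t1 s>
12. timeout(0):  <0:coor t2 s>
13. deliver 0→3:  <3:part t2 s>
14. deliver 3→0:  nop
15. deliver 0→2:  <2:part t1 s>
16. deliver 2→0:  nop
17. deliver 2→3:  nop
18. deliver 1→3:  nop
19. timeout(0):  <0:coor t3 s>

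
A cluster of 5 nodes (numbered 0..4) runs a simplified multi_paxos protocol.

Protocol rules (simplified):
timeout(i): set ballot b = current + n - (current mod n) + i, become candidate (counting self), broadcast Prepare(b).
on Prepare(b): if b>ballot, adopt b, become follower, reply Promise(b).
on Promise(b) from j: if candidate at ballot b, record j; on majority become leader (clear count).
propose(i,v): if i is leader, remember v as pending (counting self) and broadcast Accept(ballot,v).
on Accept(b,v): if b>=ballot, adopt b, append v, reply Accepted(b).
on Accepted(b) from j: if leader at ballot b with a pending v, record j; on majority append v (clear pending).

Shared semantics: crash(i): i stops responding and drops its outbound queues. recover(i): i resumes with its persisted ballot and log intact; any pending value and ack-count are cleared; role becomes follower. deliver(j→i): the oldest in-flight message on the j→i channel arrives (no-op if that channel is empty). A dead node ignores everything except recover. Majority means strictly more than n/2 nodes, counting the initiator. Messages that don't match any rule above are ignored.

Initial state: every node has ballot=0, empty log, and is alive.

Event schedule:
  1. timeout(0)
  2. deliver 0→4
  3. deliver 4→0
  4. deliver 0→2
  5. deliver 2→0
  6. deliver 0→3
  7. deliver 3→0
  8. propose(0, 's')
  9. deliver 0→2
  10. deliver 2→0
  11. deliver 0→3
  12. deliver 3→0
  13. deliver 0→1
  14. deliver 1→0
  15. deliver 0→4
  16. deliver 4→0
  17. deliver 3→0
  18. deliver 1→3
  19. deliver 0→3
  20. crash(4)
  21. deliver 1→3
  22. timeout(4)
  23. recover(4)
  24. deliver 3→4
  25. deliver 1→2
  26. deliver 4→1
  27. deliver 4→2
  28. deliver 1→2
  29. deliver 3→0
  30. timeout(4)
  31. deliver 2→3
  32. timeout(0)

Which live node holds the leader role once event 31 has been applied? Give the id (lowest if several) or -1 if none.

after 1 — timeout(0): n0:cand/b5/[-]
after 2 — deliver 0→4: n4:foll/b5/[-]
after 3 — deliver 4→0: ·
after 4 — deliver 0→2: n2:foll/b5/[-]
after 5 — deliver 2→0: n0:lead/b5/[-]
after 6 — deliver 0→3: n3:foll/b5/[-]
after 7 — deliver 3→0: ·
after 8 — propose(0,'s'): ·
after 9 — deliver 0→2: n2:foll/b5/[s]
after 10 — deliver 2→0: ·
after 11 — deliver 0→3: n3:foll/b5/[s]
after 12 — deliver 3→0: n0:lead/b5/[s]
after 13 — deliver 0→1: n1:foll/b5/[-]
after 14 — deliver 1→0: ·
after 15 — deliver 0→4: n4:foll/b5/[s]
after 16 — deliver 4→0: ·
after 17 — deliver 3→0: ·
after 18 — deliver 1→3: ·
after 19 — deliver 0→3: ·
after 20 — crash(4): n4:✗foll/b5/[s]
after 21 — deliver 1→3: ·
after 22 — timeout(4): ·
after 23 — recover(4): n4:foll/b5/[s]
after 24 — deliver 3→4: ·
after 25 — deliver 1→2: ·
after 26 — deliver 4→1: ·
after 27 — deliver 4→2: ·
after 28 — deliver 1→2: ·
after 29 — deliver 3→0: ·
after 30 — timeout(4): n4:cand/b14/[s]
after 31 — deliver 2→3: ·

0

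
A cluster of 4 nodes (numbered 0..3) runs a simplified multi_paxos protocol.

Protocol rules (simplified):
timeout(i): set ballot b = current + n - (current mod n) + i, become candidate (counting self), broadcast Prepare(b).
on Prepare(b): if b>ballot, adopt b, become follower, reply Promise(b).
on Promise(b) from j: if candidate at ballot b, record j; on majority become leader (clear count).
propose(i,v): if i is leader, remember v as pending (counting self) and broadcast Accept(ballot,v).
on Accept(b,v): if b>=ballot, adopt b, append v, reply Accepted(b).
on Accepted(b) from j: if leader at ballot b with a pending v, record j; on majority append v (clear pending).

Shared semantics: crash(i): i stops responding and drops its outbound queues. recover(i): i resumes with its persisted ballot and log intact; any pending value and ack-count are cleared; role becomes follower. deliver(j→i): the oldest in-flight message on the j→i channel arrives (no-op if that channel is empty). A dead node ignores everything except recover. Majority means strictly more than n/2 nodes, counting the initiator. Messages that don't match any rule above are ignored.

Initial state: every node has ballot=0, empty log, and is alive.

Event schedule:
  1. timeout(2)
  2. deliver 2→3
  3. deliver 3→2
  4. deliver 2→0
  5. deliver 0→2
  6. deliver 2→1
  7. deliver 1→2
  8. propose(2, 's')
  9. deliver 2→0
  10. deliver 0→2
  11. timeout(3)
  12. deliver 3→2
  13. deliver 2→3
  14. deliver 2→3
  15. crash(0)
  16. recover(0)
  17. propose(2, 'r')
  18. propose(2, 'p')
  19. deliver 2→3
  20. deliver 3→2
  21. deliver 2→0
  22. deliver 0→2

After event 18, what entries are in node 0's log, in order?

s

[1] timeout(2) → N2(cand b6 [-])
[2] deliver 2→3 → N3(foll b6 [-])
[3] deliver 3→2 → ∅
[4] deliver 2→0 → N0(foll b6 [-])
[5] deliver 0→2 → N2(lead b6 [-])
[6] deliver 2→1 → N1(foll b6 [-])
[7] deliver 1→2 → ∅
[8] propose(2,'s') → ∅
[9] deliver 2→0 → N0(foll b6 [s])
[10] deliver 0→2 → ∅
[11] timeout(3) → N3(cand b11 [-])
[12] deliver 3→2 → N2(foll b11 [-])
[13] deliver 2→3 → ∅
[14] deliver 2→3 → ∅
[15] crash(0) → N0(✗foll b6 [s])
[16] recover(0) → N0(foll b6 [s])
[17] propose(2,'r') → ∅
[18] propose(2,'p') → ∅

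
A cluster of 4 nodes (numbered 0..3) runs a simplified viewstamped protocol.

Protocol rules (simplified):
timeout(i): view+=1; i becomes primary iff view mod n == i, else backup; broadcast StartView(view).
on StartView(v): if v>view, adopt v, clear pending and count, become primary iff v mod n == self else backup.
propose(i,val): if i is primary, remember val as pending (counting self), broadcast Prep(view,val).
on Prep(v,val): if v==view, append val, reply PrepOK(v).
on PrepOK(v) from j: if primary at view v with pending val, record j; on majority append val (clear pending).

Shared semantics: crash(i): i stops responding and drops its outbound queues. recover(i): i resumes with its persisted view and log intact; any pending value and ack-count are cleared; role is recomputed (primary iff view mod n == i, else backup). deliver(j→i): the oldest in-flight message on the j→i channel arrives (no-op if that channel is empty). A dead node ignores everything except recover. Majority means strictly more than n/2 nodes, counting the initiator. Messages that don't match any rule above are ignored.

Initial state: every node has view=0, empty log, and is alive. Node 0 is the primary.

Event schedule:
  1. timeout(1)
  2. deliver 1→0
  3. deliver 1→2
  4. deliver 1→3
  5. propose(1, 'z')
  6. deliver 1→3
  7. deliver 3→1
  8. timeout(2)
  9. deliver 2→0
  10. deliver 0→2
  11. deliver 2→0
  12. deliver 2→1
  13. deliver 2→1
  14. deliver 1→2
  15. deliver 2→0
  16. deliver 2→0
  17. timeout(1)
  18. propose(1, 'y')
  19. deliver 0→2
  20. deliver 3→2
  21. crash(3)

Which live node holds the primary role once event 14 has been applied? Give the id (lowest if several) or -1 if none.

2

1. timeout(1):  <1:prim v1 ->
2. deliver 1→0:  <0:back v1 ->
3. deliver 1→2:  <2:back v1 ->
4. deliver 1→3:  <3:back v1 ->
5. propose(1,'z'):  nop
6. deliver 1→3:  <3:back v1 z>
7. deliver 3→1:  nop
8. timeout(2):  <2:prim v2 ->
9. deliver 2→0:  <0:back v2 ->
10. deliver 0→2:  nop
11. deliver 2→0:  nop
12. deliver 2→1:  <1:back v2 ->
13. deliver 2→1:  nop
14. deliver 1→2:  nop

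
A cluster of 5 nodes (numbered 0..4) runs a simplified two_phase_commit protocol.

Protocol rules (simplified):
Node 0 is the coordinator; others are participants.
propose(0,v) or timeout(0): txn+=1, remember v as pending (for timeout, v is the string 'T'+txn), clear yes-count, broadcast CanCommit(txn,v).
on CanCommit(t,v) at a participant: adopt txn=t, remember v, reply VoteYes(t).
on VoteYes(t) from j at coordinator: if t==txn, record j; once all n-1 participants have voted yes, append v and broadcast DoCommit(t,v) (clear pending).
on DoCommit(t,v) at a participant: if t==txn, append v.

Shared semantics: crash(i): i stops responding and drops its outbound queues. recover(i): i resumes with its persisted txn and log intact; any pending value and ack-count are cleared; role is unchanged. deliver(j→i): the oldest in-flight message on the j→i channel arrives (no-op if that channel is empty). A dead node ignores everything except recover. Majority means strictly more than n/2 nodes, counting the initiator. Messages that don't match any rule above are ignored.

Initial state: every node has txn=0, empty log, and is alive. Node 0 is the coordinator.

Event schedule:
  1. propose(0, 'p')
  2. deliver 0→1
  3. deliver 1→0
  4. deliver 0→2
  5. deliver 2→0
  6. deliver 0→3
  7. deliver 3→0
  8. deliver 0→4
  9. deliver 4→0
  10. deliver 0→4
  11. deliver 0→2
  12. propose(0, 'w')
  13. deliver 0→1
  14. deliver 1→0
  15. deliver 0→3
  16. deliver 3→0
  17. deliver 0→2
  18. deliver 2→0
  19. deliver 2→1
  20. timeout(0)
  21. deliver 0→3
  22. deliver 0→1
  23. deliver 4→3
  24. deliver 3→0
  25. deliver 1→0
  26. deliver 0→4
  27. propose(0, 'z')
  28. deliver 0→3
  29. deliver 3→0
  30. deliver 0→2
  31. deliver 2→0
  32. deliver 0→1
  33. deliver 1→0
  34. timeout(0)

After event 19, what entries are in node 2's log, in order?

e1 propose(0,'p'): 0[coor,t=1,-]
e2 deliver 0→1: 1[part,t=1,-]
e3 deliver 1→0: ·
e4 deliver 0→2: 2[part,t=1,-]
e5 deliver 2→0: ·
e6 deliver 0→3: 3[part,t=1,-]
e7 deliver 3→0: ·
e8 deliver 0→4: 4[part,t=1,-]
e9 deliver 4→0: 0[coor,t=1,p]
e10 deliver 0→4: 4[part,t=1,p]
e11 deliver 0→2: 2[part,t=1,p]
e12 propose(0,'w'): 0[coor,t=2,p]
e13 deliver 0→1: 1[part,t=1,p]
e14 deliver 1→0: ·
e15 deliver 0→3: 3[part,t=1,p]
e16 deliver 3→0: ·
e17 deliver 0→2: 2[part,t=2,p]
e18 deliver 2→0: ·
e19 deliver 2→1: ·

p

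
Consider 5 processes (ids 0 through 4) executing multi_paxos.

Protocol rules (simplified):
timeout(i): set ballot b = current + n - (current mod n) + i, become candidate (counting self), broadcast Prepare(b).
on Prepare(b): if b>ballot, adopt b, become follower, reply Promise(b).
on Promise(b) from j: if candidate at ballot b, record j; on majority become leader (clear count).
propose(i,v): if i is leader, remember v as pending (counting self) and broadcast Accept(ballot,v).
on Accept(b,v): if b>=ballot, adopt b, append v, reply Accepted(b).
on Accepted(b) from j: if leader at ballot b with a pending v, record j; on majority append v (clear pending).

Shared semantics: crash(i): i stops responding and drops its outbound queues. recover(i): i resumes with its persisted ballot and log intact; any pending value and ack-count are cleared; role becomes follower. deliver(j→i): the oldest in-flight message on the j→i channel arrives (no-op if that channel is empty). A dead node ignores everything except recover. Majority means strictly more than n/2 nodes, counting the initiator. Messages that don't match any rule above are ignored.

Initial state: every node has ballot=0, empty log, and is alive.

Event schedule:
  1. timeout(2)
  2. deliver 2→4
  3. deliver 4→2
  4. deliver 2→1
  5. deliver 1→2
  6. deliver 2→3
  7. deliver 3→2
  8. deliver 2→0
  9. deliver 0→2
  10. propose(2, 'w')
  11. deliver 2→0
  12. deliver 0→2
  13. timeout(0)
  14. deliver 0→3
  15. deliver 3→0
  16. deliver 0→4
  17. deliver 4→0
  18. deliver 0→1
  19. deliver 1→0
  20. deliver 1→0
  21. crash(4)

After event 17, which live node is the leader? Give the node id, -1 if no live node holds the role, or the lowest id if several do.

step 1 timeout(2): 2={cand,b=7,log=-}
step 2 deliver 2→4: 4={foll,b=7,log=-}
step 3 deliver 4→2: —
step 4 deliver 2→1: 1={foll,b=7,log=-}
step 5 deliver 1→2: 2={lead,b=7,log=-}
step 6 deliver 2→3: 3={foll,b=7,log=-}
step 7 deliver 3→2: —
step 8 deliver 2→0: 0={foll,b=7,log=-}
step 9 deliver 0→2: —
step 10 propose(2,'w'): —
step 11 deliver 2→0: 0={foll,b=7,log=w}
step 12 deliver 0→2: —
step 13 timeout(0): 0={cand,b=10,log=w}
step 14 deliver 0→3: 3={foll,b=10,log=-}
step 15 deliver 3→0: —
step 16 deliver 0→4: 4={foll,b=10,log=-}
step 17 deliver 4→0: 0={lead,b=10,log=w}

0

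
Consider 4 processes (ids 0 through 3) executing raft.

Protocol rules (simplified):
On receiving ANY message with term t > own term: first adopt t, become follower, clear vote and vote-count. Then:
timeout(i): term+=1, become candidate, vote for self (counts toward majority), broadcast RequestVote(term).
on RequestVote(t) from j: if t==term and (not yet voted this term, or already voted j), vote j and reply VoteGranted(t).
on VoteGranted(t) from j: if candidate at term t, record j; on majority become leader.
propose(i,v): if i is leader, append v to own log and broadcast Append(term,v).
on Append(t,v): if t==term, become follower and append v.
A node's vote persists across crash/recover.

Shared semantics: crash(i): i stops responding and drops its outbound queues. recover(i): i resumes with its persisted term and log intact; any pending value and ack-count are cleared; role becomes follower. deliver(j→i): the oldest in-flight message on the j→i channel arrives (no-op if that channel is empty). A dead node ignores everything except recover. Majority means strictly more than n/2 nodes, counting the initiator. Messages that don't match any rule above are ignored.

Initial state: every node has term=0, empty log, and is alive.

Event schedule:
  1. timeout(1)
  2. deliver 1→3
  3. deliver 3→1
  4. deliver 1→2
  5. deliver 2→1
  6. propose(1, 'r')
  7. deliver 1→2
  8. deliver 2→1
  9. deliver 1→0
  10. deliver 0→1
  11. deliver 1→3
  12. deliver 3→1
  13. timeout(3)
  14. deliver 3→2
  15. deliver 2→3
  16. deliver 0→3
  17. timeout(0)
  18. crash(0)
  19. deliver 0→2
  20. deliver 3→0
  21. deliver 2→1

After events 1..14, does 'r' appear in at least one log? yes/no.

after 1 — timeout(1): n1:cand/t1/[-]
after 2 — deliver 1→3: n3:foll/t1/[-]
after 3 — deliver 3→1: ·
after 4 — deliver 1→2: n2:foll/t1/[-]
after 5 — deliver 2→1: n1:lead/t1/[-]
after 6 — propose(1,'r'): n1:lead/t1/[r]
after 7 — deliver 1→2: n2:foll/t1/[r]
after 8 — deliver 2→1: ·
after 9 — deliver 1→0: n0:foll/t1/[-]
after 10 — deliver 0→1: ·
after 11 — deliver 1→3: n3:foll/t1/[r]
after 12 — deliver 3→1: ·
after 13 — timeout(3): n3:cand/t2/[r]
after 14 — deliver 3→2: n2:foll/t2/[r]

yes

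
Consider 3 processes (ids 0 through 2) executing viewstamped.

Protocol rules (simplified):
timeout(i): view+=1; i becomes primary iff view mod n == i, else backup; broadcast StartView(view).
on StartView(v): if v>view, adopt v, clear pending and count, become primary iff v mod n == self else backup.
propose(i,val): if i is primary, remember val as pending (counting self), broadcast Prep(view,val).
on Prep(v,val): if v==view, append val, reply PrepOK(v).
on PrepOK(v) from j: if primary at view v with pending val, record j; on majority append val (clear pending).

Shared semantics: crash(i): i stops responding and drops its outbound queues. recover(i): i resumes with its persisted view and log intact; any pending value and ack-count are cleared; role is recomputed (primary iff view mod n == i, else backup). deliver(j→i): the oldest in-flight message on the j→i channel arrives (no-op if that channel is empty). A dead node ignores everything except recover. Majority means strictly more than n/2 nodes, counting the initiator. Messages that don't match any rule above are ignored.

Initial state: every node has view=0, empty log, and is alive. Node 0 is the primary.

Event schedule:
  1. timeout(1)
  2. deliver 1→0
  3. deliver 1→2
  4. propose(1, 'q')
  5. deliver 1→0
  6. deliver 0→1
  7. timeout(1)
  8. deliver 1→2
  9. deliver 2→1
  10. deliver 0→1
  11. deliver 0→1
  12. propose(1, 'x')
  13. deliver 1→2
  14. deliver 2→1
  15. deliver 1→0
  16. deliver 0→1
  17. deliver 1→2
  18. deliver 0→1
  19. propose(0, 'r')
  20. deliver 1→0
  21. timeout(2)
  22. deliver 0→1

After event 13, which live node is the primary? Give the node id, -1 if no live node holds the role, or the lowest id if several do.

2

after 1 — timeout(1): n1:prim/v1/[-]
after 2 — deliver 1→0: n0:back/v1/[-]
after 3 — deliver 1→2: n2:back/v1/[-]
after 4 — propose(1,'q'): ·
after 5 — deliver 1→0: n0:back/v1/[q]
after 6 — deliver 0→1: n1:prim/v1/[q]
after 7 — timeout(1): n1:back/v2/[q]
after 8 — deliver 1→2: n2:back/v1/[q]
after 9 — deliver 2→1: ·
after 10 — deliver 0→1: ·
after 11 — deliver 0→1: ·
after 12 — propose(1,'x'): ·
after 13 — deliver 1→2: n2:prim/v2/[q]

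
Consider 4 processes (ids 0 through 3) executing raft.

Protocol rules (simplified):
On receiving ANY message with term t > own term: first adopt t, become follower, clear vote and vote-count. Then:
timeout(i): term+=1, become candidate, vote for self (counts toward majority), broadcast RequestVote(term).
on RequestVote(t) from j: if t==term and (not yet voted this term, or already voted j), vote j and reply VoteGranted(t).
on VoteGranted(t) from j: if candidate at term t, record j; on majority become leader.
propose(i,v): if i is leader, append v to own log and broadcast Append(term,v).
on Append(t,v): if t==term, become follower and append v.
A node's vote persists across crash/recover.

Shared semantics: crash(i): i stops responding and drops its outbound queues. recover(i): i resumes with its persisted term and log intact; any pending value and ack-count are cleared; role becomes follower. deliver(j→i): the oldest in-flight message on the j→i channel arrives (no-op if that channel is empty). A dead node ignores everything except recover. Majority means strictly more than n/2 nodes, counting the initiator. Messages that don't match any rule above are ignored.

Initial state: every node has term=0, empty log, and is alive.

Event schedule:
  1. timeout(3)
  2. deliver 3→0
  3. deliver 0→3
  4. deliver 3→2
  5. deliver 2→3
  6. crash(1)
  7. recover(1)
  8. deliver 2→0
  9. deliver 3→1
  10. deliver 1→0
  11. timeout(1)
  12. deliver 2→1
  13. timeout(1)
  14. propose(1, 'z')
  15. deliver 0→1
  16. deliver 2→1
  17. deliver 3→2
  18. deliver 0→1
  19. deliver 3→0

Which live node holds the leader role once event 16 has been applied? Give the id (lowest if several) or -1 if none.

after 1 — timeout(3): n3:cand/t1/[-]
after 2 — deliver 3→0: n0:foll/t1/[-]
after 3 — deliver 0→3: ·
after 4 — deliver 3→2: n2:foll/t1/[-]
after 5 — deliver 2→3: n3:lead/t1/[-]
after 6 — crash(1): n1:✗foll/t0/[-]
after 7 — recover(1): n1:foll/t0/[-]
after 8 — deliver 2→0: ·
after 9 — deliver 3→1: n1:foll/t1/[-]
after 10 — deliver 1→0: ·
after 11 — timeout(1): n1:cand/t2/[-]
after 12 — deliver 2→1: ·
after 13 — timeout(1): n1:cand/t3/[-]
after 14 — propose(1,'z'): ·
after 15 — deliver 0→1: ·
after 16 — deliver 2→1: ·

3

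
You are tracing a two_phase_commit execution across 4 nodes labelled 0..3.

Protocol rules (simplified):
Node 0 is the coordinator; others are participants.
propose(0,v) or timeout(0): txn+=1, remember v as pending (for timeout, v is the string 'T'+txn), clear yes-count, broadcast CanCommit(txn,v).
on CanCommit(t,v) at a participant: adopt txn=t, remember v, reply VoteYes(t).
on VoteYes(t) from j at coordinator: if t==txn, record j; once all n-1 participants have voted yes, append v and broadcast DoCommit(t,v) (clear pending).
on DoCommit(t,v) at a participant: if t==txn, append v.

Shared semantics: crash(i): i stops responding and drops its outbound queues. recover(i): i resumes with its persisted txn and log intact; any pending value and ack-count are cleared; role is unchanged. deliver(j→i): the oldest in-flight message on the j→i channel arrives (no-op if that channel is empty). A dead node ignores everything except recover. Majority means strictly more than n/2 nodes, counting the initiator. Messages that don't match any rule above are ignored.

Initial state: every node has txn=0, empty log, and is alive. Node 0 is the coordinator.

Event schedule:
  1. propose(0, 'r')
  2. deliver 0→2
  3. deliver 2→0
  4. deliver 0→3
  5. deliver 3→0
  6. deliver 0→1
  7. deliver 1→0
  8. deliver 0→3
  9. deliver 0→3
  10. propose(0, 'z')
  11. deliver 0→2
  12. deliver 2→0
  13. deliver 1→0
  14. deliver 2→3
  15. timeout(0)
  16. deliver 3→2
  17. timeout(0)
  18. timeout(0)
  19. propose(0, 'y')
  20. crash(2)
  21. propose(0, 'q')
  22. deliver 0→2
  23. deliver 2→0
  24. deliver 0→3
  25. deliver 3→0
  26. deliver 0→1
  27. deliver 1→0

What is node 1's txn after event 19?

[1] propose(0,'r') → N0(coor t1 [-])
[2] deliver 0→2 → N2(part t1 [-])
[3] deliver 2→0 → ∅
[4] deliver 0→3 → N3(part t1 [-])
[5] deliver 3→0 → ∅
[6] deliver 0→1 → N1(part t1 [-])
[7] deliver 1→0 → N0(coor t1 [r])
[8] deliver 0→3 → N3(part t1 [r])
[9] deliver 0→3 → ∅
[10] propose(0,'z') → N0(coor t2 [r])
[11] deliver 0→2 → N2(part t1 [r])
[12] deliver 2→0 → ∅
[13] deliver 1→0 → ∅
[14] deliver 2→3 → ∅
[15] timeout(0) → N0(coor t3 [r])
[16] deliver 3→2 → ∅
[17] timeout(0) → N0(coor t4 [r])
[18] timeout(0) → N0(coor t5 [r])
[19] propose(0,'y') → N0(coor t6 [r])

1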